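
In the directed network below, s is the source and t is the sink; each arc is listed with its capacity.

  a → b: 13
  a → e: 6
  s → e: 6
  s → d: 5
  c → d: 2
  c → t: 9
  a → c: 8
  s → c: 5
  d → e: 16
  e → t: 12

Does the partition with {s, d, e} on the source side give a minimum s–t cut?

Given cut capacity: 5 + 12 = 17.
Augment s→c→t: bottleneck 5, flow now 5.
Augment s→e→t: bottleneck 6, flow now 11.
Augment s→d→e→t: bottleneck 5, flow now 16.
No augmenting path remains; maximum flow = 16.
In the residual graph, reachable from s: {s}.
Min-cut edges: s→c (5), s→d (5), s→e (6); capacity 5 + 5 + 6 = 16.
Cut capacity 17 exceeds the max flow 16, so it is not minimum.

No — its capacity is 17, but the minimum cut has capacity 16.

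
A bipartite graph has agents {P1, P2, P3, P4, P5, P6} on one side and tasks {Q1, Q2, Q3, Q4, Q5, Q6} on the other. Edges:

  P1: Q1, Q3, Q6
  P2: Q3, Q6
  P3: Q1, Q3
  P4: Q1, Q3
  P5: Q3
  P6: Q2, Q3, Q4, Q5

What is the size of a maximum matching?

Unit-capacity flow: source→left, listed edges, right→sink; max matching = max flow.
Augmenting path P1→Q1 (+1); matched 1.
Augmenting path P2→Q3 (+1); matched 2.
Augmenting path P6→Q2 (+1); matched 3.
Augmenting path P3→Q1→P1→Q6 (+1); matched 4.
No augmenting path remains; maximum matching = 4.
König certificate: {P6, Q1, Q3, Q6} is a vertex cover of size 4 (every listed pair touches it), so no matching can be larger.

4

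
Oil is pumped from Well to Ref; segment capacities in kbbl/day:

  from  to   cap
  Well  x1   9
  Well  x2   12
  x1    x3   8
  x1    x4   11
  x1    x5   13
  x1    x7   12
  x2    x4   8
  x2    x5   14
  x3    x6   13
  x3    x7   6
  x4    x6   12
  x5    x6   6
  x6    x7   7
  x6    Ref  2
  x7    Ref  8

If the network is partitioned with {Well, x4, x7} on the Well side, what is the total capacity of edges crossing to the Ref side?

Edges leaving {Well, x4, x7}: Well→x1 (9), Well→x2 (12), x4→x6 (12), x7→Ref (8).
Cut capacity = 9 + 12 + 12 + 8 = 41.

41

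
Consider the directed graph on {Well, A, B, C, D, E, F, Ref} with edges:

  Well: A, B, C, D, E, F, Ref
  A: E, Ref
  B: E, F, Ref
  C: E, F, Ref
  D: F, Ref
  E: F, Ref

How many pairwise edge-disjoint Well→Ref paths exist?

6

Assign every edge capacity 1; by Menger, the answer equals the max flow.
Path Well→Ref (+1); total 1.
Path Well→A→Ref (+1); total 2.
Path Well→B→Ref (+1); total 3.
Path Well→C→Ref (+1); total 4.
Path Well→D→Ref (+1); total 5.
Path Well→E→Ref (+1); total 6.
No residual Well→Ref path; max flow = 6.
Certifying cut of size 6: {Well→A, Well→B, Well→C, Well→D, Well→E, Well→Ref}.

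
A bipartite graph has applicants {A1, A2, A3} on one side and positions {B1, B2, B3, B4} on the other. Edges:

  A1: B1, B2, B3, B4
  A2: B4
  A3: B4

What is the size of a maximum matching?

2

Unit-capacity flow: source→left, listed edges, right→sink; max matching = max flow.
Augmenting path A1→B1 (+1); matched 1.
Augmenting path A2→B4 (+1); matched 2.
No augmenting path remains; maximum matching = 2.
König certificate: {A1, B4} is a vertex cover of size 2 (every listed pair touches it), so no matching can be larger.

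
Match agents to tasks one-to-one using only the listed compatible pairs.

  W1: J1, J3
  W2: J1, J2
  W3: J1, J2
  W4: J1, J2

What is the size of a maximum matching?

3

Unit-capacity flow: source→left, listed edges, right→sink; max matching = max flow.
Augmenting path W1→J1 (+1); matched 1.
Augmenting path W2→J2 (+1); matched 2.
Augmenting path W3→J1→W1→J3 (+1); matched 3.
No augmenting path remains; maximum matching = 3.
König certificate: {W1, J1, J2} is a vertex cover of size 3 (every listed pair touches it), so no matching can be larger.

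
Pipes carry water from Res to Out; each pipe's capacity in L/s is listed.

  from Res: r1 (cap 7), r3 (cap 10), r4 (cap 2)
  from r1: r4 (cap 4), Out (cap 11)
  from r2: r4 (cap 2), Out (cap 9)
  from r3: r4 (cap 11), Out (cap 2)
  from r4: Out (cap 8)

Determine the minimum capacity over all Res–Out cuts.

Augment Res→r1→Out: bottleneck 7, flow now 7.
Augment Res→r3→Out: bottleneck 2, flow now 9.
Augment Res→r4→Out: bottleneck 2, flow now 11.
Augment Res→r3→r4→Out: bottleneck 6, flow now 17.
No augmenting path remains; maximum flow = 17.
By max-flow min-cut, the minimum cut capacity equals the max flow.
In the residual graph, reachable from Res: {Res, r3, r4}.
Min-cut edges: Res→r1 (7), r3→Out (2), r4→Out (8); capacity 7 + 2 + 8 = 17.

17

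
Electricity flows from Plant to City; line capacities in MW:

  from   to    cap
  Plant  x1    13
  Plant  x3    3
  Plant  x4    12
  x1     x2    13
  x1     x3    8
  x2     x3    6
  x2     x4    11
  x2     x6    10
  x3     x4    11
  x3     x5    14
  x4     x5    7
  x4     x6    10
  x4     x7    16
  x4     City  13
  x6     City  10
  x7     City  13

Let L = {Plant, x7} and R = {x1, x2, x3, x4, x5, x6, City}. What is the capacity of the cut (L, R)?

41

Edges leaving {Plant, x7}: Plant→x1 (13), Plant→x3 (3), Plant→x4 (12), x7→City (13).
Cut capacity = 13 + 3 + 12 + 13 = 41.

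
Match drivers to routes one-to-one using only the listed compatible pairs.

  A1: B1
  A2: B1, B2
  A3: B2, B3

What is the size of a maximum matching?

Unit-capacity flow: source→left, listed edges, right→sink; max matching = max flow.
Augmenting path A1→B1 (+1); matched 1.
Augmenting path A2→B2 (+1); matched 2.
Augmenting path A3→B3 (+1); matched 3.
No augmenting path remains; maximum matching = 3.
König certificate: {A1, A2, A3} is a vertex cover of size 3 (every listed pair touches it), so no matching can be larger.

3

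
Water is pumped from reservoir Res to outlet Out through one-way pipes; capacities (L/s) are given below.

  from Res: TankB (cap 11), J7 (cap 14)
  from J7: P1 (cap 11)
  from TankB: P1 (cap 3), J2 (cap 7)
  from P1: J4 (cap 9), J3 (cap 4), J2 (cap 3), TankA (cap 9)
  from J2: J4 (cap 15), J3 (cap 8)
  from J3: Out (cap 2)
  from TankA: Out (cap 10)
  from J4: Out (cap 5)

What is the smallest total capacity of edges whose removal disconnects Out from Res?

Augment Res→J7→P1→J3→Out: bottleneck 2, flow now 2.
Augment Res→J7→P1→TankA→Out: bottleneck 9, flow now 11.
Augment Res→TankB→P1→J4→Out: bottleneck 3, flow now 14.
Augment Res→TankB→J2→J4→Out: bottleneck 2, flow now 16.
No augmenting path remains; maximum flow = 16.
By max-flow min-cut, the minimum cut capacity equals the max flow.
In the residual graph, reachable from Res: {Res, J7, TankB, P1, J2, J3, J4}.
Min-cut edges: P1→TankA (9), J3→Out (2), J4→Out (5); capacity 9 + 2 + 5 = 16.

16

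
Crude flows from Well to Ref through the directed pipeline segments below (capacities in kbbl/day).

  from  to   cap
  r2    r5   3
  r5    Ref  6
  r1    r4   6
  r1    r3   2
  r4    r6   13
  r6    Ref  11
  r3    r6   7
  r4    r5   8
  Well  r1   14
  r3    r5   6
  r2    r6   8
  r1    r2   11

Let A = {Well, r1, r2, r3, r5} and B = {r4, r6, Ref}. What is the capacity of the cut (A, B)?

27

Edges leaving {Well, r1, r2, r3, r5}: r1→r4 (6), r2→r6 (8), r3→r6 (7), r5→Ref (6).
Cut capacity = 6 + 8 + 7 + 6 = 27.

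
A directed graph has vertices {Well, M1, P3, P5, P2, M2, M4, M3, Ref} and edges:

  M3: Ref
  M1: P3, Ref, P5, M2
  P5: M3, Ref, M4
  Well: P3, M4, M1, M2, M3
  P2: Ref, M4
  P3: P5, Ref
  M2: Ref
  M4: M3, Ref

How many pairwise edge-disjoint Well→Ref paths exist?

Assign every edge capacity 1; by Menger, the answer equals the max flow.
Path Well→M1→Ref (+1); total 1.
Path Well→P3→Ref (+1); total 2.
Path Well→M2→Ref (+1); total 3.
Path Well→M4→Ref (+1); total 4.
Path Well→M3→Ref (+1); total 5.
No residual Well→Ref path; max flow = 5.
Certifying cut of size 5: {Well→M1, Well→M2, Well→M3, Well→M4, Well→P3}.

5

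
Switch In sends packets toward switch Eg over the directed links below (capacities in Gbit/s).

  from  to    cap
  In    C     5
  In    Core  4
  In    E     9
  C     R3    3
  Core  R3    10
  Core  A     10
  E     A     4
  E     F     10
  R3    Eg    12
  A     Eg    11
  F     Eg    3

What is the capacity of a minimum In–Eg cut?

14

Augment In→C→R3→Eg: bottleneck 3, flow now 3.
Augment In→Core→R3→Eg: bottleneck 4, flow now 7.
Augment In→E→A→Eg: bottleneck 4, flow now 11.
Augment In→E→F→Eg: bottleneck 3, flow now 14.
No augmenting path remains; maximum flow = 14.
By max-flow min-cut, the minimum cut capacity equals the max flow.
In the residual graph, reachable from In: {In, C, E, F}.
Min-cut edges: In→Core (4), C→R3 (3), E→A (4), F→Eg (3); capacity 4 + 3 + 4 + 3 = 14.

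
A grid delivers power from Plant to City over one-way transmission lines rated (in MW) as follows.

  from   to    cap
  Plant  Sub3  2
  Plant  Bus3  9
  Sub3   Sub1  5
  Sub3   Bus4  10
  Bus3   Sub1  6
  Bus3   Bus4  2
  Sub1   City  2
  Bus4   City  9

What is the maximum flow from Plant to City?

6

Augment Plant→Sub3→Sub1→City: bottleneck 2, flow now 2.
Augment Plant→Bus3→Bus4→City: bottleneck 2, flow now 4.
Augment Plant→Bus3→Sub1→Sub3→Bus4→City: bottleneck 2, flow now 6. (uses reverse residual edge)
No augmenting path remains; maximum flow = 6.
In the residual graph, reachable from Plant: {Plant, Bus3, Sub1}.
Min-cut edges: Plant→Sub3 (2), Bus3→Bus4 (2), Sub1→City (2); capacity 2 + 2 + 2 = 6.
This cut is saturated, so no flow can exceed 6.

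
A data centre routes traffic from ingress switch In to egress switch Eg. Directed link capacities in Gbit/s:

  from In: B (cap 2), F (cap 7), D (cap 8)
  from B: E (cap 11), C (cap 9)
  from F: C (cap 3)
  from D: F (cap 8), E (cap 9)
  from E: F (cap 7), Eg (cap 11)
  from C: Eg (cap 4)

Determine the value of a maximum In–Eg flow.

13

Augment In→B→E→Eg: bottleneck 2, flow now 2.
Augment In→F→C→Eg: bottleneck 3, flow now 5.
Augment In→D→E→Eg: bottleneck 8, flow now 13.
No augmenting path remains; maximum flow = 13.
In the residual graph, reachable from In: {In, F}.
Min-cut edges: In→B (2), In→D (8), F→C (3); capacity 2 + 8 + 3 = 13.
This cut is saturated, so no flow can exceed 13.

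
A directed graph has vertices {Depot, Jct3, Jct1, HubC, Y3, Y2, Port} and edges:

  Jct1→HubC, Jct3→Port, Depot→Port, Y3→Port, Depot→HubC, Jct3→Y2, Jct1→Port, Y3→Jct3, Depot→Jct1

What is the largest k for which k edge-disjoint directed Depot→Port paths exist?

2

Assign every edge capacity 1; by Menger, the answer equals the max flow.
Path Depot→Port (+1); total 1.
Path Depot→Jct1→Port (+1); total 2.
No residual Depot→Port path; max flow = 2.
Certifying cut of size 2: {Depot→Jct1, Depot→Port}.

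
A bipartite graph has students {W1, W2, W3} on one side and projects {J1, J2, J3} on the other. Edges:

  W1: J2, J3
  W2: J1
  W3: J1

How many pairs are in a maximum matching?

2

Unit-capacity flow: source→left, listed edges, right→sink; max matching = max flow.
Augmenting path W1→J2 (+1); matched 1.
Augmenting path W2→J1 (+1); matched 2.
No augmenting path remains; maximum matching = 2.
König certificate: {W1, J1} is a vertex cover of size 2 (every listed pair touches it), so no matching can be larger.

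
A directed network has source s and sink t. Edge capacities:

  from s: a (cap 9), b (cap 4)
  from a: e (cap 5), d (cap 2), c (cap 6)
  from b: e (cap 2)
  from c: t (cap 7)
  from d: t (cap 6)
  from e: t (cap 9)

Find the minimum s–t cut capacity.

Augment s→a→c→t: bottleneck 6, flow now 6.
Augment s→a→d→t: bottleneck 2, flow now 8.
Augment s→a→e→t: bottleneck 1, flow now 9.
Augment s→b→e→t: bottleneck 2, flow now 11.
No augmenting path remains; maximum flow = 11.
By max-flow min-cut, the minimum cut capacity equals the max flow.
In the residual graph, reachable from s: {s, b}.
Min-cut edges: s→a (9), b→e (2); capacity 9 + 2 = 11.

11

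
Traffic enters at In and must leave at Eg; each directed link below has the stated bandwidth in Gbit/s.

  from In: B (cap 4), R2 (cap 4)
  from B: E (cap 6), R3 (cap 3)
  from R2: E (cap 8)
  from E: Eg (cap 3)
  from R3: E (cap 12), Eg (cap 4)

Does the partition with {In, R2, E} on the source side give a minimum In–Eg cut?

Given cut capacity: 4 + 3 = 7.
Augment In→B→E→Eg: bottleneck 3, flow now 3.
Augment In→B→R3→Eg: bottleneck 1, flow now 4.
Augment In→R2→E→B→R3→Eg: bottleneck 2, flow now 6. (uses reverse residual edge)
No augmenting path remains; maximum flow = 6.
In the residual graph, reachable from In: {In, B, R2, E}.
Min-cut edges: B→R3 (3), E→Eg (3); capacity 3 + 3 = 6.
Cut capacity 7 exceeds the max flow 6, so it is not minimum.

No — its capacity is 7, but the minimum cut has capacity 6.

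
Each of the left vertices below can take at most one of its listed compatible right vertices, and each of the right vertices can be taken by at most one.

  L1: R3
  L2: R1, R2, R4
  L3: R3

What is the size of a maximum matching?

2

Unit-capacity flow: source→left, listed edges, right→sink; max matching = max flow.
Augmenting path L1→R3 (+1); matched 1.
Augmenting path L2→R1 (+1); matched 2.
No augmenting path remains; maximum matching = 2.
König certificate: {L2, R3} is a vertex cover of size 2 (every listed pair touches it), so no matching can be larger.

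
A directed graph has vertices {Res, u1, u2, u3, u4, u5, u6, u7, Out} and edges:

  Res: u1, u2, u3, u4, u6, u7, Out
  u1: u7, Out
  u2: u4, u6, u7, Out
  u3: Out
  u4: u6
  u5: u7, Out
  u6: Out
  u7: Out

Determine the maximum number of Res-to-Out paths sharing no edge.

Assign every edge capacity 1; by Menger, the answer equals the max flow.
Path Res→Out (+1); total 1.
Path Res→u1→Out (+1); total 2.
Path Res→u2→Out (+1); total 3.
Path Res→u3→Out (+1); total 4.
Path Res→u6→Out (+1); total 5.
Path Res→u7→Out (+1); total 6.
No residual Res→Out path; max flow = 6.
Certifying cut of size 6: {Res→Out, Res→u1, Res→u2, Res→u3, Res→u7, u6→Out}.

6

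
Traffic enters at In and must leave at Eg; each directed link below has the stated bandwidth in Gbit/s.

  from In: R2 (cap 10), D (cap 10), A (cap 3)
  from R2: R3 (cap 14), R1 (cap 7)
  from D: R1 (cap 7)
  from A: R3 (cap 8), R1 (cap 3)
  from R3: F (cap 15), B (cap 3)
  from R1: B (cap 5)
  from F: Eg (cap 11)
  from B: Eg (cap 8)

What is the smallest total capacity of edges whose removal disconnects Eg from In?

Augment In→R2→R3→F→Eg: bottleneck 10, flow now 10.
Augment In→D→R1→B→Eg: bottleneck 5, flow now 15.
Augment In→A→R3→F→Eg: bottleneck 1, flow now 16.
Augment In→A→R3→B→Eg: bottleneck 2, flow now 18.
No augmenting path remains; maximum flow = 18.
By max-flow min-cut, the minimum cut capacity equals the max flow.
In the residual graph, reachable from In: {In, D, R1}.
Min-cut edges: In→R2 (10), In→A (3), R1→B (5); capacity 10 + 3 + 5 = 18.

18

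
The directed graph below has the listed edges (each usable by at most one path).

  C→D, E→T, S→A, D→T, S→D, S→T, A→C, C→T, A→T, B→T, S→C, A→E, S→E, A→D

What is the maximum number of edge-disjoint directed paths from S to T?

Assign every edge capacity 1; by Menger, the answer equals the max flow.
Path S→T (+1); total 1.
Path S→A→T (+1); total 2.
Path S→C→T (+1); total 3.
Path S→D→T (+1); total 4.
Path S→E→T (+1); total 5.
No residual S→T path; max flow = 5.
Certifying cut of size 5: {S→A, S→C, S→D, S→E, S→T}.

5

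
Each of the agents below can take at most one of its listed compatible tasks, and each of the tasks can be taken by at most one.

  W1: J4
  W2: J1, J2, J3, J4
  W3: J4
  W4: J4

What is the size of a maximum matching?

Unit-capacity flow: source→left, listed edges, right→sink; max matching = max flow.
Augmenting path W1→J4 (+1); matched 1.
Augmenting path W2→J1 (+1); matched 2.
No augmenting path remains; maximum matching = 2.
König certificate: {W2, J4} is a vertex cover of size 2 (every listed pair touches it), so no matching can be larger.

2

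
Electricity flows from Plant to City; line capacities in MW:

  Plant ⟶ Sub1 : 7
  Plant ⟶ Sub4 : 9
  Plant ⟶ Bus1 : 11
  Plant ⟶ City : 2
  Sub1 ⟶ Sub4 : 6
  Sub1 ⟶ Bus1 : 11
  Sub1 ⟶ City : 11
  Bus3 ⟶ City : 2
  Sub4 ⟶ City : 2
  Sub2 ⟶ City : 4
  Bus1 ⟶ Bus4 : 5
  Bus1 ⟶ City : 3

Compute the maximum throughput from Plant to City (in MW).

14

Augment Plant→City: bottleneck 2, flow now 2.
Augment Plant→Sub1→City: bottleneck 7, flow now 9.
Augment Plant→Sub4→City: bottleneck 2, flow now 11.
Augment Plant→Bus1→City: bottleneck 3, flow now 14.
No augmenting path remains; maximum flow = 14.
In the residual graph, reachable from Plant: {Plant, Sub4, Bus1, Bus4}.
Min-cut edges: Plant→Sub1 (7), Plant→City (2), Sub4→City (2), Bus1→City (3); capacity 7 + 2 + 2 + 3 = 14.
This cut is saturated, so no flow can exceed 14.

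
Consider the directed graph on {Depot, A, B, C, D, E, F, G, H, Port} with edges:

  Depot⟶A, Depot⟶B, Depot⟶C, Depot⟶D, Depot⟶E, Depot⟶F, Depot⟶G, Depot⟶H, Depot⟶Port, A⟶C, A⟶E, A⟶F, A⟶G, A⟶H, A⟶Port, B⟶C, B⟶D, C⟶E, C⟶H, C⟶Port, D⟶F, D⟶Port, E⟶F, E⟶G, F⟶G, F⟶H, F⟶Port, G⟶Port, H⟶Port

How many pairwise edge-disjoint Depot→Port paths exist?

7

Assign every edge capacity 1; by Menger, the answer equals the max flow.
Path Depot→Port (+1); total 1.
Path Depot→A→Port (+1); total 2.
Path Depot→C→Port (+1); total 3.
Path Depot→D→Port (+1); total 4.
Path Depot→F→Port (+1); total 5.
Path Depot→G→Port (+1); total 6.
Path Depot→H→Port (+1); total 7.
No residual Depot→Port path; max flow = 7.
Certifying cut of size 7: {C→Port, D→Port, Depot→A, Depot→Port, F→Port, G→Port, H→Port}.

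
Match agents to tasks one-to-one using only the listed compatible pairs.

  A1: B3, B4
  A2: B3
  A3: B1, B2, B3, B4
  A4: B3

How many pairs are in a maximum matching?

Unit-capacity flow: source→left, listed edges, right→sink; max matching = max flow.
Augmenting path A1→B3 (+1); matched 1.
Augmenting path A3→B1 (+1); matched 2.
Augmenting path A2→B3→A1→B4 (+1); matched 3.
No augmenting path remains; maximum matching = 3.
König certificate: {A1, A3, B3} is a vertex cover of size 3 (every listed pair touches it), so no matching can be larger.

3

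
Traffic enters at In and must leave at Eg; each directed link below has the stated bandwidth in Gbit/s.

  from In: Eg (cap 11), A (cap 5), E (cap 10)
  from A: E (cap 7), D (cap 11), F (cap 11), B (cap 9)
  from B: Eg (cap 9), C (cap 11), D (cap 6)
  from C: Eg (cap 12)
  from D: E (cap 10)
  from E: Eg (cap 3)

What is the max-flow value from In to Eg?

Augment In→Eg: bottleneck 11, flow now 11.
Augment In→E→Eg: bottleneck 3, flow now 14.
Augment In→A→B→Eg: bottleneck 5, flow now 19.
No augmenting path remains; maximum flow = 19.
In the residual graph, reachable from In: {In, E}.
Min-cut edges: In→A (5), In→Eg (11), E→Eg (3); capacity 5 + 11 + 3 = 19.
This cut is saturated, so no flow can exceed 19.

19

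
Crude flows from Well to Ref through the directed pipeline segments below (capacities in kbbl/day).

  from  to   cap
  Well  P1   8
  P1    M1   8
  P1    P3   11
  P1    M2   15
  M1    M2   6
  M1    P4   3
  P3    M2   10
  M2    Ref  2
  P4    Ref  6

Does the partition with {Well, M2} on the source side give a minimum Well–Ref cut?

Given cut capacity: 8 + 2 = 10.
Augment Well→P1→M2→Ref: bottleneck 2, flow now 2.
Augment Well→P1→M1→P4→Ref: bottleneck 3, flow now 5.
No augmenting path remains; maximum flow = 5.
In the residual graph, reachable from Well: {Well, P1, M1, P3, M2}.
Min-cut edges: M1→P4 (3), M2→Ref (2); capacity 3 + 2 = 5.
Cut capacity 10 exceeds the max flow 5, so it is not minimum.

No — its capacity is 10, but the minimum cut has capacity 5.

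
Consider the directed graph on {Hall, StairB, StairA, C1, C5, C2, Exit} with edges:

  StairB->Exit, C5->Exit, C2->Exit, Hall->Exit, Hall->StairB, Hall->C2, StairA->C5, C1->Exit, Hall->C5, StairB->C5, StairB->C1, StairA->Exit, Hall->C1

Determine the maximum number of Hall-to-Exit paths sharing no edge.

5

Assign every edge capacity 1; by Menger, the answer equals the max flow.
Path Hall→Exit (+1); total 1.
Path Hall→StairB→Exit (+1); total 2.
Path Hall→C1→Exit (+1); total 3.
Path Hall→C5→Exit (+1); total 4.
Path Hall→C2→Exit (+1); total 5.
No residual Hall→Exit path; max flow = 5.
Certifying cut of size 5: {Hall→C1, Hall→C2, Hall→C5, Hall→Exit, Hall→StairB}.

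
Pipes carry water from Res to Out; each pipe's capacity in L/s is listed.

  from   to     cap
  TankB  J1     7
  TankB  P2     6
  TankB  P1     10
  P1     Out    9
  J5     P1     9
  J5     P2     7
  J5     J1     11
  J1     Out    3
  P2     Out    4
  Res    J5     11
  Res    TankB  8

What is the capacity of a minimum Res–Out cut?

16

Augment Res→J5→P2→Out: bottleneck 4, flow now 4.
Augment Res→J5→J1→Out: bottleneck 3, flow now 7.
Augment Res→J5→P1→Out: bottleneck 4, flow now 11.
Augment Res→TankB→P1→Out: bottleneck 5, flow now 16.
No augmenting path remains; maximum flow = 16.
By max-flow min-cut, the minimum cut capacity equals the max flow.
In the residual graph, reachable from Res: {Res, J5, TankB, P2, J1, P1}.
Min-cut edges: P2→Out (4), J1→Out (3), P1→Out (9); capacity 4 + 3 + 9 = 16.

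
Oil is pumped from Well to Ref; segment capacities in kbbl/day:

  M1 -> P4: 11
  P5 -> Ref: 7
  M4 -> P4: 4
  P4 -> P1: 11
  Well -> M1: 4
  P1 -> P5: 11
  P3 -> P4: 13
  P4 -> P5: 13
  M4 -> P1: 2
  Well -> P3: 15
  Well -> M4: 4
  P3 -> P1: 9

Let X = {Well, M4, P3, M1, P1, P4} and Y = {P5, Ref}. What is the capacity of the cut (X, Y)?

Edges leaving {Well, M4, P3, M1, P1, P4}: P1→P5 (11), P4→P5 (13).
Cut capacity = 11 + 13 = 24.

24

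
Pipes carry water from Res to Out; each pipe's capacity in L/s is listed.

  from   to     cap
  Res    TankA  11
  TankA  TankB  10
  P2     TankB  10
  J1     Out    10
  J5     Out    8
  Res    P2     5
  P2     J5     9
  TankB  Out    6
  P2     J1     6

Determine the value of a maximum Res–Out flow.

11

Augment Res→P2→TankB→Out: bottleneck 5, flow now 5.
Augment Res→TankA→TankB→Out: bottleneck 1, flow now 6.
Augment Res→TankA→TankB→P2→J5→Out: bottleneck 5, flow now 11. (uses reverse residual edge)
No augmenting path remains; maximum flow = 11.
In the residual graph, reachable from Res: {Res, TankA, TankB}.
Min-cut edges: Res→P2 (5), TankB→Out (6); capacity 5 + 6 = 11.
This cut is saturated, so no flow can exceed 11.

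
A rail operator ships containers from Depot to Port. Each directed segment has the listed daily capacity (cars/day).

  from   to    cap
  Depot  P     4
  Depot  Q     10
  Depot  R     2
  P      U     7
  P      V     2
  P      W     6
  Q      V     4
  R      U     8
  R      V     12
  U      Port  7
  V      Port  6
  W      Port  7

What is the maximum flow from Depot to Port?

10

Augment Depot→P→U→Port: bottleneck 4, flow now 4.
Augment Depot→Q→V→Port: bottleneck 4, flow now 8.
Augment Depot→R→U→Port: bottleneck 2, flow now 10.
No augmenting path remains; maximum flow = 10.
In the residual graph, reachable from Depot: {Depot, Q}.
Min-cut edges: Depot→P (4), Depot→R (2), Q→V (4); capacity 4 + 2 + 4 = 10.
This cut is saturated, so no flow can exceed 10.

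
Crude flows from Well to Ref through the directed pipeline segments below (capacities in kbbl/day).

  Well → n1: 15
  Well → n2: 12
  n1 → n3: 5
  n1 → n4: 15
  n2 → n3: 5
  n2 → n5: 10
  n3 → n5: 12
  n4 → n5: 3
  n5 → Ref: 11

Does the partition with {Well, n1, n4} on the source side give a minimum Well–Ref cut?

Given cut capacity: 12 + 5 + 3 = 20.
Augment Well→n2→n5→Ref: bottleneck 10, flow now 10.
Augment Well→n1→n3→n5→Ref: bottleneck 1, flow now 11.
No augmenting path remains; maximum flow = 11.
In the residual graph, reachable from Well: {Well, n1, n2, n3, n4, n5}.
Min-cut edges: n5→Ref (11); capacity 11 = 11.
Cut capacity 20 exceeds the max flow 11, so it is not minimum.

No — its capacity is 20, but the minimum cut has capacity 11.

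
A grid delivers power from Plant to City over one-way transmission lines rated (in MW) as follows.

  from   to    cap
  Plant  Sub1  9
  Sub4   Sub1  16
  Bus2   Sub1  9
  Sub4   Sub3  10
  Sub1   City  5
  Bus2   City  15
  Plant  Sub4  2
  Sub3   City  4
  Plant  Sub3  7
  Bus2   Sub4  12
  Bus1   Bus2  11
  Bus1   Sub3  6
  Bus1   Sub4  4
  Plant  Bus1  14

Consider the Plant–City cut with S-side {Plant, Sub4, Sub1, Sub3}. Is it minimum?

No — its capacity is 23, but the minimum cut has capacity 20.

Given cut capacity: 14 + 5 + 4 = 23.
Augment Plant→Sub1→City: bottleneck 5, flow now 5.
Augment Plant→Sub3→City: bottleneck 4, flow now 9.
Augment Plant→Bus1→Bus2→City: bottleneck 11, flow now 20.
No augmenting path remains; maximum flow = 20.
In the residual graph, reachable from Plant: {Plant, Bus1, Sub4, Sub1, Sub3}.
Min-cut edges: Bus1→Bus2 (11), Sub1→City (5), Sub3→City (4); capacity 11 + 5 + 4 = 20.
Cut capacity 23 exceeds the max flow 20, so it is not minimum.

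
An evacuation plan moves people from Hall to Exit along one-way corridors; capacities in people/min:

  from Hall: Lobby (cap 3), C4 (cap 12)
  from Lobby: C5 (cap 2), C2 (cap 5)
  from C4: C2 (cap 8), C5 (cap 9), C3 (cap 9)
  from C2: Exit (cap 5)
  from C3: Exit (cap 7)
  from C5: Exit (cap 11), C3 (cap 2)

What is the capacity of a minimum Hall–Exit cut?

Augment Hall→Lobby→C2→Exit: bottleneck 3, flow now 3.
Augment Hall→C4→C2→Exit: bottleneck 2, flow now 5.
Augment Hall→C4→C3→Exit: bottleneck 7, flow now 12.
Augment Hall→C4→C5→Exit: bottleneck 3, flow now 15.
No augmenting path remains; maximum flow = 15.
By max-flow min-cut, the minimum cut capacity equals the max flow.
In the residual graph, reachable from Hall: {Hall}.
Min-cut edges: Hall→Lobby (3), Hall→C4 (12); capacity 3 + 12 = 15.

15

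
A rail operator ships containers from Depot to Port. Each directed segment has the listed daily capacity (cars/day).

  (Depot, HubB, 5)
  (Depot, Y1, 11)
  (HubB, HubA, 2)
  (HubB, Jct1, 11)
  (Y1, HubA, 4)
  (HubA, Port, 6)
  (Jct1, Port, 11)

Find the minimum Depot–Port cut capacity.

9

Augment Depot→HubB→HubA→Port: bottleneck 2, flow now 2.
Augment Depot→HubB→Jct1→Port: bottleneck 3, flow now 5.
Augment Depot→Y1→HubA→Port: bottleneck 4, flow now 9.
No augmenting path remains; maximum flow = 9.
By max-flow min-cut, the minimum cut capacity equals the max flow.
In the residual graph, reachable from Depot: {Depot, Y1}.
Min-cut edges: Depot→HubB (5), Y1→HubA (4); capacity 5 + 4 = 9.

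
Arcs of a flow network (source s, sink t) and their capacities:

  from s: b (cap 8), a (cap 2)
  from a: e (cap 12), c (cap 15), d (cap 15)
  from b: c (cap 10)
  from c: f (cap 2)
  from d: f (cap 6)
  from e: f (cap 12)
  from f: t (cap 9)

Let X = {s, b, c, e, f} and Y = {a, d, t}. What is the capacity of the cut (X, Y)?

Edges leaving {s, b, c, e, f}: s→a (2), f→t (9).
Cut capacity = 2 + 9 = 11.

11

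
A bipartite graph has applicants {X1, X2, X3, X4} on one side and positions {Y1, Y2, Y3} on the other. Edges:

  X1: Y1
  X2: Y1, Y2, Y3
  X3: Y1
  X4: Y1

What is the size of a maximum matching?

2

Unit-capacity flow: source→left, listed edges, right→sink; max matching = max flow.
Augmenting path X1→Y1 (+1); matched 1.
Augmenting path X2→Y2 (+1); matched 2.
No augmenting path remains; maximum matching = 2.
König certificate: {X2, Y1} is a vertex cover of size 2 (every listed pair touches it), so no matching can be larger.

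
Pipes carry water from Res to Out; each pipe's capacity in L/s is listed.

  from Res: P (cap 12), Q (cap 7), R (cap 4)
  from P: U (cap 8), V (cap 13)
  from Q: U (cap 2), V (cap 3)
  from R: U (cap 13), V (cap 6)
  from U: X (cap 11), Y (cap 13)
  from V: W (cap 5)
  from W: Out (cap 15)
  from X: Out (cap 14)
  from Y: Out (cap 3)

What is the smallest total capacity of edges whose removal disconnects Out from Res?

19

Augment Res→P→U→X→Out: bottleneck 8, flow now 8.
Augment Res→P→V→W→Out: bottleneck 4, flow now 12.
Augment Res→Q→U→X→Out: bottleneck 2, flow now 14.
Augment Res→Q→V→W→Out: bottleneck 1, flow now 15.
Augment Res→R→U→X→Out: bottleneck 1, flow now 16.
Augment Res→R→U→Y→Out: bottleneck 3, flow now 19.
No augmenting path remains; maximum flow = 19.
By max-flow min-cut, the minimum cut capacity equals the max flow.
In the residual graph, reachable from Res: {Res, P, Q, V}.
Min-cut edges: Res→R (4), P→U (8), Q→U (2), V→W (5); capacity 4 + 8 + 2 + 5 = 19.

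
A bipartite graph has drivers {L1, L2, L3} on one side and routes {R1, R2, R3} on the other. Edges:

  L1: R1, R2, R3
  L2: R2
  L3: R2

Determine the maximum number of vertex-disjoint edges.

Unit-capacity flow: source→left, listed edges, right→sink; max matching = max flow.
Augmenting path L1→R1 (+1); matched 1.
Augmenting path L2→R2 (+1); matched 2.
No augmenting path remains; maximum matching = 2.
König certificate: {L1, R2} is a vertex cover of size 2 (every listed pair touches it), so no matching can be larger.

2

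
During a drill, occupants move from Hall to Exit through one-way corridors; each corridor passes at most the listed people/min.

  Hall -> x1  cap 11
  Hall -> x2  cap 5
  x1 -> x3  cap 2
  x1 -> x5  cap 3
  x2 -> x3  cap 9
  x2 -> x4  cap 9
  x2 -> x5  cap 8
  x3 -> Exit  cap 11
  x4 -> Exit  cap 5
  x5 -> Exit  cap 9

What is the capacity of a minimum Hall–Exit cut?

Augment Hall→x1→x3→Exit: bottleneck 2, flow now 2.
Augment Hall→x1→x5→Exit: bottleneck 3, flow now 5.
Augment Hall→x2→x3→Exit: bottleneck 5, flow now 10.
No augmenting path remains; maximum flow = 10.
By max-flow min-cut, the minimum cut capacity equals the max flow.
In the residual graph, reachable from Hall: {Hall, x1}.
Min-cut edges: Hall→x2 (5), x1→x3 (2), x1→x5 (3); capacity 5 + 2 + 3 = 10.

10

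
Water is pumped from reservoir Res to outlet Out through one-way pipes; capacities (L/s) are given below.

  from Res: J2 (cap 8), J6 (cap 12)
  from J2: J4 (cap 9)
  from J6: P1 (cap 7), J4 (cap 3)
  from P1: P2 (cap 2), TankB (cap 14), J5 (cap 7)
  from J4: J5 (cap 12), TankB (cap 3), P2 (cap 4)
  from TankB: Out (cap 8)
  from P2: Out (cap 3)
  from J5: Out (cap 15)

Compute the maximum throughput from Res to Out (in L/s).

18

Augment Res→J2→J4→TankB→Out: bottleneck 3, flow now 3.
Augment Res→J2→J4→P2→Out: bottleneck 3, flow now 6.
Augment Res→J2→J4→J5→Out: bottleneck 2, flow now 8.
Augment Res→J6→P1→TankB→Out: bottleneck 5, flow now 13.
Augment Res→J6→P1→J5→Out: bottleneck 2, flow now 15.
Augment Res→J6→J4→J5→Out: bottleneck 3, flow now 18.
No augmenting path remains; maximum flow = 18.
In the residual graph, reachable from Res: {Res, J6}.
Min-cut edges: Res→J2 (8), J6→P1 (7), J6→J4 (3); capacity 8 + 7 + 3 = 18.
This cut is saturated, so no flow can exceed 18.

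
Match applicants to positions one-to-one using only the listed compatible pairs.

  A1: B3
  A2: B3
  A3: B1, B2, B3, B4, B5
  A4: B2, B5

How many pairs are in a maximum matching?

3

Unit-capacity flow: source→left, listed edges, right→sink; max matching = max flow.
Augmenting path A1→B3 (+1); matched 1.
Augmenting path A3→B1 (+1); matched 2.
Augmenting path A4→B2 (+1); matched 3.
No augmenting path remains; maximum matching = 3.
König certificate: {A3, A4, B3} is a vertex cover of size 3 (every listed pair touches it), so no matching can be larger.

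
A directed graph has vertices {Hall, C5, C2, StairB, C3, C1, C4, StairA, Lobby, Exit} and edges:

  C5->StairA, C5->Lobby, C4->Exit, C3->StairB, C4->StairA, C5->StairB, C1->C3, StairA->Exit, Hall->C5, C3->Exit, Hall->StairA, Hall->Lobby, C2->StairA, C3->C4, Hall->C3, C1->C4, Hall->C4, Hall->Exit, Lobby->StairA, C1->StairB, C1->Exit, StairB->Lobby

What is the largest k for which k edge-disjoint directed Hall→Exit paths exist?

4

Assign every edge capacity 1; by Menger, the answer equals the max flow.
Path Hall→Exit (+1); total 1.
Path Hall→C3→Exit (+1); total 2.
Path Hall→C4→Exit (+1); total 3.
Path Hall→StairA→Exit (+1); total 4.
No residual Hall→Exit path; max flow = 4.
Certifying cut of size 4: {Hall→C3, Hall→C4, Hall→Exit, StairA→Exit}.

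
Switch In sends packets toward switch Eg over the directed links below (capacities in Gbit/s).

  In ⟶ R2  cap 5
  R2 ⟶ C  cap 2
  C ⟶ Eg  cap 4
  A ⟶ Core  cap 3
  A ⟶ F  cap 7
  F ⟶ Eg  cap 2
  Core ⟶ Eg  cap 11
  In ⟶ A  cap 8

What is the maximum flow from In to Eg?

7

Augment In→R2→C→Eg: bottleneck 2, flow now 2.
Augment In→A→Core→Eg: bottleneck 3, flow now 5.
Augment In→A→F→Eg: bottleneck 2, flow now 7.
No augmenting path remains; maximum flow = 7.
In the residual graph, reachable from In: {In, R2, A, F}.
Min-cut edges: R2→C (2), A→Core (3), F→Eg (2); capacity 2 + 3 + 2 = 7.
This cut is saturated, so no flow can exceed 7.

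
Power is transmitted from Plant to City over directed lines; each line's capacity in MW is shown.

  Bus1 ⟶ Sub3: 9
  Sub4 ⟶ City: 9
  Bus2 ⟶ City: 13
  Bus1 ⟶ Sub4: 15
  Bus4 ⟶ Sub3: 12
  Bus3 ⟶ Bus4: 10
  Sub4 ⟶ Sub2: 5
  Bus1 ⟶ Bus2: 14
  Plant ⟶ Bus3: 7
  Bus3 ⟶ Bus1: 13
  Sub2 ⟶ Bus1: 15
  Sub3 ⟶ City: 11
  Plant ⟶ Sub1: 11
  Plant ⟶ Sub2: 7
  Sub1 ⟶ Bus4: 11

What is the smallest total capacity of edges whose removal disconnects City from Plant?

25

Augment Plant→Sub1→Bus4→Sub3→City: bottleneck 11, flow now 11.
Augment Plant→Bus3→Bus1→Bus2→City: bottleneck 7, flow now 18.
Augment Plant→Sub2→Bus1→Bus2→City: bottleneck 6, flow now 24.
Augment Plant→Sub2→Bus1→Sub4→City: bottleneck 1, flow now 25.
No augmenting path remains; maximum flow = 25.
By max-flow min-cut, the minimum cut capacity equals the max flow.
In the residual graph, reachable from Plant: {Plant}.
Min-cut edges: Plant→Sub1 (11), Plant→Bus3 (7), Plant→Sub2 (7); capacity 11 + 7 + 7 = 25.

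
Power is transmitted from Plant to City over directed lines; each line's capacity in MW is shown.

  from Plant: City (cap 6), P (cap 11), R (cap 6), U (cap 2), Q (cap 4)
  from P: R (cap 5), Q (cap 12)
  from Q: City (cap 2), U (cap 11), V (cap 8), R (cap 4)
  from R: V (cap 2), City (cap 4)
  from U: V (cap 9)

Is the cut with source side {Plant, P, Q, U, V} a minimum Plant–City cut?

Given cut capacity: 6 + 6 + 5 + 4 + 2 = 23.
Augment Plant→City: bottleneck 6, flow now 6.
Augment Plant→Q→City: bottleneck 2, flow now 8.
Augment Plant→R→City: bottleneck 4, flow now 12.
No augmenting path remains; maximum flow = 12.
In the residual graph, reachable from Plant: {Plant, P, Q, R, U, V}.
Min-cut edges: Plant→City (6), Q→City (2), R→City (4); capacity 6 + 2 + 4 = 12.
Cut capacity 23 exceeds the max flow 12, so it is not minimum.

No — its capacity is 23, but the minimum cut has capacity 12.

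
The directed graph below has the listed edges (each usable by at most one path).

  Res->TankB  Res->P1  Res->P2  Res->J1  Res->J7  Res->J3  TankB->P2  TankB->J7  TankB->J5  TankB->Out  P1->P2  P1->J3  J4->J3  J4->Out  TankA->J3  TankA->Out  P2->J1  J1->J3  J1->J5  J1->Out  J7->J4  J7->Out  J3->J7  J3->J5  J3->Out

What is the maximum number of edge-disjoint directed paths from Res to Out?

5

Assign every edge capacity 1; by Menger, the answer equals the max flow.
Path Res→TankB→Out (+1); total 1.
Path Res→J1→Out (+1); total 2.
Path Res→J7→Out (+1); total 3.
Path Res→J3→Out (+1); total 4.
Path Res→P1→J3→J7→J4→Out (+1); total 5.
No residual Res→Out path; max flow = 5.
Certifying cut of size 5: {J1→Out, J3→J7, J3→Out, Res→J7, Res→TankB}.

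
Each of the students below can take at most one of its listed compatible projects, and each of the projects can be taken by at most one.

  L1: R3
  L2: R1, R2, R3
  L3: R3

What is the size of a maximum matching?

Unit-capacity flow: source→left, listed edges, right→sink; max matching = max flow.
Augmenting path L1→R3 (+1); matched 1.
Augmenting path L2→R1 (+1); matched 2.
No augmenting path remains; maximum matching = 2.
König certificate: {L2, R3} is a vertex cover of size 2 (every listed pair touches it), so no matching can be larger.

2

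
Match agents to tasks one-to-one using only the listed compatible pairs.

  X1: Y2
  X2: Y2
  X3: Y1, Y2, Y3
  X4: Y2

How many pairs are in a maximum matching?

2

Unit-capacity flow: source→left, listed edges, right→sink; max matching = max flow.
Augmenting path X1→Y2 (+1); matched 1.
Augmenting path X3→Y1 (+1); matched 2.
No augmenting path remains; maximum matching = 2.
König certificate: {X3, Y2} is a vertex cover of size 2 (every listed pair touches it), so no matching can be larger.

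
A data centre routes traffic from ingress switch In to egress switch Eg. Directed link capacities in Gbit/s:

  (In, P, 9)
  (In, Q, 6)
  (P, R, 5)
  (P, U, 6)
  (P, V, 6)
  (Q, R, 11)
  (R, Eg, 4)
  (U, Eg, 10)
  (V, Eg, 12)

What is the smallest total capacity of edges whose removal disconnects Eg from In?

13

Augment In→P→R→Eg: bottleneck 4, flow now 4.
Augment In→P→U→Eg: bottleneck 5, flow now 9.
Augment In→Q→R→P→U→Eg: bottleneck 1, flow now 10. (uses reverse residual edge)
Augment In→Q→R→P→V→Eg: bottleneck 3, flow now 13. (uses reverse residual edge)
No augmenting path remains; maximum flow = 13.
By max-flow min-cut, the minimum cut capacity equals the max flow.
In the residual graph, reachable from In: {In, Q, R}.
Min-cut edges: In→P (9), R→Eg (4); capacity 9 + 4 = 13.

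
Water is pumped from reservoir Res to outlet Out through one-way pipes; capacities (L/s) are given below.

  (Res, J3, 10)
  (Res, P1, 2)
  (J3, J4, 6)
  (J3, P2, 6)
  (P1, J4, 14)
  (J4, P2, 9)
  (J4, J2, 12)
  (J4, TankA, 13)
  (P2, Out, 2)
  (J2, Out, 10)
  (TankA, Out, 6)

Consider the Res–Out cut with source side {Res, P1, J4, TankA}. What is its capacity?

37

Edges leaving {Res, P1, J4, TankA}: Res→J3 (10), J4→P2 (9), J4→J2 (12), TankA→Out (6).
Cut capacity = 10 + 9 + 12 + 6 = 37.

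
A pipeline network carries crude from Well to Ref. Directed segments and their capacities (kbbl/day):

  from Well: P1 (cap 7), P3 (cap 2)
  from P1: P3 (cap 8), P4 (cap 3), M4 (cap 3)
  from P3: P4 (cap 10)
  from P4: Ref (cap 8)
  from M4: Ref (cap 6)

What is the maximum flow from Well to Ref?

Augment Well→P1→P4→Ref: bottleneck 3, flow now 3.
Augment Well→P1→M4→Ref: bottleneck 3, flow now 6.
Augment Well→P3→P4→Ref: bottleneck 2, flow now 8.
Augment Well→P1→P3→P4→Ref: bottleneck 1, flow now 9.
No augmenting path remains; maximum flow = 9.
In the residual graph, reachable from Well: {Well}.
Min-cut edges: Well→P1 (7), Well→P3 (2); capacity 7 + 2 = 9.
This cut is saturated, so no flow can exceed 9.

9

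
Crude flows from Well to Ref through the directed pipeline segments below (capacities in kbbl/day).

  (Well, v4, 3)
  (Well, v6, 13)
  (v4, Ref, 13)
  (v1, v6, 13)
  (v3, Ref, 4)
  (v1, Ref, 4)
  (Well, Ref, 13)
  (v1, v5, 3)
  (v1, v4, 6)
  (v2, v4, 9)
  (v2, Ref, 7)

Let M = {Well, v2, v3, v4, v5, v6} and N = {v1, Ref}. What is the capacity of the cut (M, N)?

37

Edges leaving {Well, v2, v3, v4, v5, v6}: Well→Ref (13), v2→Ref (7), v3→Ref (4), v4→Ref (13).
Cut capacity = 13 + 7 + 4 + 13 = 37.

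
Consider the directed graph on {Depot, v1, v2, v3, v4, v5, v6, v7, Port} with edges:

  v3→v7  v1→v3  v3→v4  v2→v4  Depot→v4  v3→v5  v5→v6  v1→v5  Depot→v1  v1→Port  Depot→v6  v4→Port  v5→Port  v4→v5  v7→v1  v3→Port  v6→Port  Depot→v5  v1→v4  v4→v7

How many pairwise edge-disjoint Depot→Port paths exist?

4

Assign every edge capacity 1; by Menger, the answer equals the max flow.
Path Depot→v1→Port (+1); total 1.
Path Depot→v4→Port (+1); total 2.
Path Depot→v5→Port (+1); total 3.
Path Depot→v6→Port (+1); total 4.
No residual Depot→Port path; max flow = 4.
Certifying cut of size 4: {Depot→v1, Depot→v4, Depot→v5, Depot→v6}.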